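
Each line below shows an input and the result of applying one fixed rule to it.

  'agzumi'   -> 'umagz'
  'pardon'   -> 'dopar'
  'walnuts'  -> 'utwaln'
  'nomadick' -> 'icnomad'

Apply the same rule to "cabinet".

necabi

Looking at the pairs, the operation is to delete the last character, then move the last 2 characters to the front (rotate right by 2).
Starting from "cabinet": after the first operation, "cabine"; after the second, "necabi".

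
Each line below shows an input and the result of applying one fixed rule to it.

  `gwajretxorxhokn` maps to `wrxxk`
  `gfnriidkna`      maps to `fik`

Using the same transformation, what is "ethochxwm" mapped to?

The rule is to keep one character in every 3, starting at position 2 (positions 2nd, 5th, 8th, ...).
For "ethochxwm" the result is "tcw".

tcw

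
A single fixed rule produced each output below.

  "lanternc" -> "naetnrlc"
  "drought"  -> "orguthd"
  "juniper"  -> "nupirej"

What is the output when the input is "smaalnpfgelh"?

The rule is to move the first character to the end, then swap each adjacent pair of characters (1↔2, 3↔4, ...).
Starting from "smaalnpfgelh": after the first operation, "maalnpfgelhs"; after the second, "amlapngflesh".

amlapngflesh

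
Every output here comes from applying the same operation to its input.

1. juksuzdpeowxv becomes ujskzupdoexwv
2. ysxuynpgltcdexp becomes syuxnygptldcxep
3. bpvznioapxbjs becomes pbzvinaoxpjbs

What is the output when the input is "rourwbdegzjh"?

The transformation: swap each adjacent pair of characters (1↔2, 3↔4, ...).
For "rourwbdegzjh" the result is "orrubwedzghj".

orrubwedzghj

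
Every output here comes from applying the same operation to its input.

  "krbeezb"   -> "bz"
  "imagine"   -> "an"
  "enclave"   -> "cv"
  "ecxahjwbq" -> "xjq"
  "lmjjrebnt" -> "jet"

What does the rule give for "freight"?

Each output is the input with this applied: keep one character in every 3, starting at position 3 (positions 3rd, 6th, 9th, ...).
For "freight" the result is "eh".

eh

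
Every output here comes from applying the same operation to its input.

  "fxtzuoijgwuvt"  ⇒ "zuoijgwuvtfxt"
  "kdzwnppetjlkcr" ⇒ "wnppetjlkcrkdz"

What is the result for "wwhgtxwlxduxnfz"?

In each case the input is transformed by: move the first 3 characters to the end (rotate left by 3).
Applying that to "wwhgtxwlxduxnfz" gives "gtxwlxduxnfzwwh".

gtxwlxduxnfzwwh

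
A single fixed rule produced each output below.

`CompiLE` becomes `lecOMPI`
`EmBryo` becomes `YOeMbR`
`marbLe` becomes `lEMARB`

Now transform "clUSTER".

Rule — move the last 2 characters to the front (rotate right by 2), then flip the case of every letter.
Doing the same to "clUSTER": "erCLust".

erCLust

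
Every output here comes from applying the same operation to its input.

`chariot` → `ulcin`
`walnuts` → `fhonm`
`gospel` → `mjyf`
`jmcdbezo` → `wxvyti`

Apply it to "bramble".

Each output is the input with this applied: shift every letter 6 places backward in the alphabet (wrapping around), then delete the first 2 characters.
Doing the same to "bramble": "ugvfy".

ugvfy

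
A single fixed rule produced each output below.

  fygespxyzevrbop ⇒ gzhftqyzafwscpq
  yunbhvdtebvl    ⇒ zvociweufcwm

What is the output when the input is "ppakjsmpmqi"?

qqblktnqnrj

The pattern: shift every letter 1 place forward in the alphabet (wrapping around).
For "ppakjsmpmqi" the result is "qqblktnqnrj".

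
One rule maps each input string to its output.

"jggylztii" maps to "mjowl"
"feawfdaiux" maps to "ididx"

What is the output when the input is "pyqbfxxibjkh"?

Looking at the pairs, the operation is to keep every other character starting from the first (positions 1st, 3rd, 5th, ...), then shift every letter 3 places forward in the alphabet (wrapping around).
For "pyqbfxxibjkh", step one produces "pqfxbk"; step two turns that into "stiaen".

stiaen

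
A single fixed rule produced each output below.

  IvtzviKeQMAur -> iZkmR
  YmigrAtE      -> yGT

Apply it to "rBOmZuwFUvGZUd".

RMWVu

Each output is the input with this applied: keep one character in every 3, starting at position 1 (positions 1st, 4th, 7th, ...), then flip the case of every letter.
On "rBOmZuwFUvGZUd" that produces "RMWVu".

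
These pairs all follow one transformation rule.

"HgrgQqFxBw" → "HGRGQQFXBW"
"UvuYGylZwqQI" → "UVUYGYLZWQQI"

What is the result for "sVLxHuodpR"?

SVLXHUODPR

The transformation: convert every letter to uppercase.
So "sVLxHuodpR" becomes "SVLXHUODPR".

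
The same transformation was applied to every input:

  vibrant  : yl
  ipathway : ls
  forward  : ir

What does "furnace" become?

Each output is the input with this applied: shift every letter 3 places forward in the alphabet (wrapping around), then keep only the first 2 characters.
On "furnace": the first step gives "ixuqdfh", and the second then gives "ix".

ix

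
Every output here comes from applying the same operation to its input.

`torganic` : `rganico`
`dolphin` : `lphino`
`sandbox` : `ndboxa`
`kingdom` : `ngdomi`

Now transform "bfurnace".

urnacef

What's happening: delete the first character, then move the first character to the end.
Starting from "bfurnace": after the first operation, "furnace"; after the second, "urnacef".
(Check on "sandbox": → "andbox" → "ndboxa" ✓)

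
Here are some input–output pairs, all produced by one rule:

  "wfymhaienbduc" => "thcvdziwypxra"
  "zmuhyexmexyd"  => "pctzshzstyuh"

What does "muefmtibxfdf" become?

The pattern: shift every letter 5 places backward in the alphabet (wrapping around), then move the first 2 characters to the end (rotate left by 2).
Applying both steps to "muefmtibxfdf": "hpzahodwsaya", then "zahodwsayahp".

zahodwsayahp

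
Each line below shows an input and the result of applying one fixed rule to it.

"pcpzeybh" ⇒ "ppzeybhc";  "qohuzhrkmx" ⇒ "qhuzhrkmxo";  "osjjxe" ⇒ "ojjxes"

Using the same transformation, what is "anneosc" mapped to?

aneoscn

The pattern: move the first character to the end, then swap the first and last characters.
So "anneosc" becomes "aneoscn".
(Check on "qohuzhrkmx": → "ohuzhrkmxq" → "qhuzhrkmxo" ✓)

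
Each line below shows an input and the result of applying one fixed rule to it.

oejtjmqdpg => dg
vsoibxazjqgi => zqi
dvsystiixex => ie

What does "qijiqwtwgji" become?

wj

What's happening: keep every other character starting from the second (positions 2nd, 4th, 6th, ...), then delete the first 3 characters.
On "qijiqwtwgji": the first step gives "iiwwj", and the second then gives "wj".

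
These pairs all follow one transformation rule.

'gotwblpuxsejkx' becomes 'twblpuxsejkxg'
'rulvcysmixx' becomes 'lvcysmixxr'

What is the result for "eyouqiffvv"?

ouqiffvve

In each case the input is transformed by: move the first character to the end, then delete the first character.
On "eyouqiffvv": the first step gives "youqiffvve", and the second then gives "ouqiffvve".
(Check on "rulvcysmixx": → "ulvcysmixxr" → "lvcysmixxr" ✓)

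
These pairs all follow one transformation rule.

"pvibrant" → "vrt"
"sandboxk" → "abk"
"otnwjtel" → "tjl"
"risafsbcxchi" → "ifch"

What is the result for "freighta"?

Looking at the pairs, the operation is to keep one character in every 3, starting at position 2 (positions 2nd, 5th, 8th, ...).
On "freighta" that produces "rga".

rga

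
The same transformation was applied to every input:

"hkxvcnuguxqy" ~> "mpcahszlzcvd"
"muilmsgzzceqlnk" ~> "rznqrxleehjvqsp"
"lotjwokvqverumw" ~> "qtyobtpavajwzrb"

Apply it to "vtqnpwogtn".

Rule — shift every letter 5 places forward in the alphabet (wrapping around).
Applying that to "vtqnpwogtn" gives "ayvsubtlys".

ayvsubtlys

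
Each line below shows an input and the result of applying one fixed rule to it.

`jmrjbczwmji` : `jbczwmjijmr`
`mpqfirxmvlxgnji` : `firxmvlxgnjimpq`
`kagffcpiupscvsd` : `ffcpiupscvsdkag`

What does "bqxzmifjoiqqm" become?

zmifjoiqqmbqx

The pattern: move the first 3 characters to the end (rotate left by 3).
For "bqxzmifjoiqqm" the result is "zmifjoiqqmbqx".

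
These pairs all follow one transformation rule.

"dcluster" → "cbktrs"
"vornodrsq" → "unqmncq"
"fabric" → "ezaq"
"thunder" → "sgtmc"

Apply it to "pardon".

ozqc

What's happening: shift every letter 1 place backward in the alphabet (wrapping around), then delete the last 2 characters.
Working it through for "pardon": intermediate "ozqcnm", final "ozqc".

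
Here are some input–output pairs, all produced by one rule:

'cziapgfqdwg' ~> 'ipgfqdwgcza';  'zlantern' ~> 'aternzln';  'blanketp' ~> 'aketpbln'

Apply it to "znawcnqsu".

acnqsuznw

In each case the input is transformed by: move the first 3 characters to the end (rotate left by 3), then swap the first and last characters.
For "znawcnqsu", step one produces "wcnqsuzna"; step two turns that into "acnqsuznw".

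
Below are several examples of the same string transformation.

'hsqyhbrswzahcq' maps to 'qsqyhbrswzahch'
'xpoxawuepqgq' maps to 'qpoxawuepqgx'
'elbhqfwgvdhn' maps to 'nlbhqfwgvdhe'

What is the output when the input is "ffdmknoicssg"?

gfdmknoicssf

The pattern: swap the first and last characters.
So "ffdmknoicssg" becomes "gfdmknoicssf".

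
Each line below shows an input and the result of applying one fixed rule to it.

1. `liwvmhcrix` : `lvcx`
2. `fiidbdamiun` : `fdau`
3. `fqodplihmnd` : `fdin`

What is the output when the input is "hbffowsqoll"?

In each case the input is transformed by: keep one character in every 3, starting at position 1 (positions 1st, 4th, 7th, ...).
So "hbffowsqoll" becomes "hfsl".

hfsl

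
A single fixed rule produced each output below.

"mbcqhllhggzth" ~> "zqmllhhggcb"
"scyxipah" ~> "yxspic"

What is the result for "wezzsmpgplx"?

What's happening: delete the last 2 characters, then sort the characters into reverse alphabetical order.
"wezzsmpgplx" → "wezzsmpgp" → "zzwsppmge".

zzwsppmge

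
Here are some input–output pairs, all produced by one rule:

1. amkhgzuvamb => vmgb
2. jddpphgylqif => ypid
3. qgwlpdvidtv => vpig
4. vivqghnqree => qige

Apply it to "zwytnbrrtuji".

wrnj

The transformation: keep one character in every 3, starting at position 2 (positions 2nd, 5th, 8th, ...), then sort the characters into reverse alphabetical order.
Starting from "zwytnbrrtuji": after the first operation, "wnrj"; after the second, "wrnj".
(Check on "qgwlpdvidtv": → "gpiv" → "vpig" ✓)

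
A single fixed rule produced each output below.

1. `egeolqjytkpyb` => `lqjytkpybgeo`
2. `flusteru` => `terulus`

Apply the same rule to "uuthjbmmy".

jbmmyuth

Looking at the pairs, the operation is to delete the first character, then move the first 3 characters to the end (rotate left by 3).
On "uuthjbmmy": the first step gives "uthjbmmy", and the second then gives "jbmmyuth".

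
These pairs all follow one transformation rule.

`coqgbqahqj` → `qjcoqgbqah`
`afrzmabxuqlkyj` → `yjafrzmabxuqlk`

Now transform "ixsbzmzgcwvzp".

What's happening: move the last 2 characters to the front (rotate right by 2).
So "ixsbzmzgcwvzp" becomes "zpixsbzmzgcwv".

zpixsbzmzgcwv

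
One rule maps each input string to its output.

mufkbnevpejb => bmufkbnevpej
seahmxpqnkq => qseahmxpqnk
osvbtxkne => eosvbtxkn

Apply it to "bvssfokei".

The transformation: move the last character to the front.
"bvssfokei" → "ibvssfoke".

ibvssfoke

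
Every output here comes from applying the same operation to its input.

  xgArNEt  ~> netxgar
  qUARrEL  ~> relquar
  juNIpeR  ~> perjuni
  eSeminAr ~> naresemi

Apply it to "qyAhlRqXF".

Looking at the pairs, the operation is to move the last 3 characters to the front (rotate right by 3), then convert every letter to lowercase.
Starting from "qyAhlRqXF": after the first operation, "qXFqyAhlR"; after the second, "qxfqyahlr".

qxfqyahlr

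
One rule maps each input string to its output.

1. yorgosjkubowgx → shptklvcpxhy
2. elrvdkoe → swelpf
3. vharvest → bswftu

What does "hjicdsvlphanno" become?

In each case the input is transformed by: delete the first 2 characters, then shift every letter 1 place forward in the alphabet (wrapping around).
"hjicdsvlphanno" → "icdsvlphanno" → "jdetwmqiboop".

jdetwmqiboop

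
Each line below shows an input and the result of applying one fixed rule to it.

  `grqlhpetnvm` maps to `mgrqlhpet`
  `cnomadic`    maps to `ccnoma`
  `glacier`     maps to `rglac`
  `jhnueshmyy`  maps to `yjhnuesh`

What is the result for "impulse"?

In each case the input is transformed by: move the last 3 characters to the front (rotate right by 3), then delete the first 2 characters.
Applying that to "impulse" gives "eimpu".

eimpu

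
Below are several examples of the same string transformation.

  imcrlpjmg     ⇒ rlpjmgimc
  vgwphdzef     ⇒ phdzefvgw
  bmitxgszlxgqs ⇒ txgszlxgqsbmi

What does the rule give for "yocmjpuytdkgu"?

The rule is to move the first 3 characters to the end (rotate left by 3).
"yocmjpuytdkgu" → "mjpuytdkguyoc".

mjpuytdkguyoc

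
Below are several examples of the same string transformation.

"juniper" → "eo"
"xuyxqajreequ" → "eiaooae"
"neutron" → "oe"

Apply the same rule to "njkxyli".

The pattern: shift every letter 10 places forward in the alphabet (wrapping around), then keep only the vowels.
"njkxyli" → "xtuhivs" → "ui".

ui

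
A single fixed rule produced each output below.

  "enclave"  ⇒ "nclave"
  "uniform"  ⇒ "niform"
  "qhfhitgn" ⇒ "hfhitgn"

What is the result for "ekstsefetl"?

The rule is to delete the first character.
"ekstsefetl" → "kstsefetl".

kstsefetl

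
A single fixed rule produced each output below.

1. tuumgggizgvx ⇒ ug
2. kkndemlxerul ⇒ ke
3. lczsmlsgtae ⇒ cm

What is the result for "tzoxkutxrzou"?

zk

Rule — keep one character in every 3, starting at position 2 (positions 2nd, 5th, 8th, ...), then delete the last 2 characters.
On "tzoxkutxrzou" that produces "zk".
(Check on "kkndemlxerul": → "kexu" → "ke" ✓)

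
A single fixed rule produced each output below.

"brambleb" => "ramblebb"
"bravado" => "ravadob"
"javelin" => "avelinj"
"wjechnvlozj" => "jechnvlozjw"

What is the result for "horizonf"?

orizonfh

The transformation: move the first character to the end.
"horizonf" → "orizonfh".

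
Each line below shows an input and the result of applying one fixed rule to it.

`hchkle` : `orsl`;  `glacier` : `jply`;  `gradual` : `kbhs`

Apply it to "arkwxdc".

Rule — shift every letter 7 places forward in the alphabet (wrapping around), then keep only the last 4 characters.
For "arkwxdc", step one produces "hyrdekj"; step two turns that into "dekj".

dekj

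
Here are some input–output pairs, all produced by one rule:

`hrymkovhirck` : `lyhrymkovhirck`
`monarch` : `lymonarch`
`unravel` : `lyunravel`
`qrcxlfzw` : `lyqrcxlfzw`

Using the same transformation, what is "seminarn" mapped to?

lyseminarn

In each case the input is transformed by: prepend "ly".
Doing the same to "seminarn": "lyseminarn".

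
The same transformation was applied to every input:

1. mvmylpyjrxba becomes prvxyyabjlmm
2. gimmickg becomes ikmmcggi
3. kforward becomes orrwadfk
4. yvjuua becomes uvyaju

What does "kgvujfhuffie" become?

The transformation: sort the characters into alphabetical order, then swap the front and back halves of the string.
For "kgvujfhuffie", step one produces "efffghijkuuv"; step two turns that into "ijkuuvefffgh".

ijkuuvefffgh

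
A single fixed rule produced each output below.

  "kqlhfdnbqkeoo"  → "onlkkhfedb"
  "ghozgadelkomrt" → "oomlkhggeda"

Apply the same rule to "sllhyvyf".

sllhf

The transformation: sort the characters into reverse alphabetical order, then delete the first 3 characters.
Applying both steps to "sllhyvyf": "yyvsllhf", then "sllhf".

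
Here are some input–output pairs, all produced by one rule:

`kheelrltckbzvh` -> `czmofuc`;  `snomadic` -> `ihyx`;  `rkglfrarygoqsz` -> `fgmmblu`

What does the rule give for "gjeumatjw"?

The pattern: keep every other character starting from the second (positions 2nd, 4th, 6th, ...), then shift every letter 5 places backward in the alphabet (wrapping around).
For "gjeumatjw", step one produces "juaj"; step two turns that into "epve".
(Check on "rkglfrarygoqsz": → "klrrgqz" → "fgmmblu" ✓)

epve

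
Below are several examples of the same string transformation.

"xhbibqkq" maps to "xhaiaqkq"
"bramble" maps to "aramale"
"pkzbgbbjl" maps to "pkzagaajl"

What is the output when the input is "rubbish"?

Each output is the input with this applied: replace every "b" with "a".
"rubbish" → "ruaaish".

ruaaish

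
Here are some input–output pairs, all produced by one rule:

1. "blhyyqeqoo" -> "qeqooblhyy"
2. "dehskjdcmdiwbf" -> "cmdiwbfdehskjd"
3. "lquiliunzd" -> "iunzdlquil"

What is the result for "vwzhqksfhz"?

The rule is to swap the front and back halves of the string.
Doing the same to "vwzhqksfhz": "ksfhzvwzhq".

ksfhzvwzhq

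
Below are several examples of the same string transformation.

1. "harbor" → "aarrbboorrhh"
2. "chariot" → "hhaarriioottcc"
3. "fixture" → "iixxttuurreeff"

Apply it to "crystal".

Looking at the pairs, the operation is to double every character, then move the first 2 characters to the end (rotate left by 2).
For "crystal", step one produces "ccrryyssttaall"; step two turns that into "rryyssttaallcc".

rryyssttaallcc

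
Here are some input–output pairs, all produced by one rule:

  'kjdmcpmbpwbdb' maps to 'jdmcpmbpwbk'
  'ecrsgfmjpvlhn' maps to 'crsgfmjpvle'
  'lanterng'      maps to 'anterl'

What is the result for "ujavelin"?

javelu

In each case the input is transformed by: delete the last 2 characters, then move the first character to the end.
Applying both steps to "ujavelin": "ujavel", then "javelu".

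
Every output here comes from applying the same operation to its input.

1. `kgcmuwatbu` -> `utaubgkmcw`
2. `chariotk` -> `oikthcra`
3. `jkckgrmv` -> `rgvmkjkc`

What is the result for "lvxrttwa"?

The pattern: swap each adjacent pair of characters (1↔2, 3↔4, ...), then swap the front and back halves of the string.
Working it through for "lvxrttwa": intermediate "vlrxttaw", final "ttawvlrx".

ttawvlrx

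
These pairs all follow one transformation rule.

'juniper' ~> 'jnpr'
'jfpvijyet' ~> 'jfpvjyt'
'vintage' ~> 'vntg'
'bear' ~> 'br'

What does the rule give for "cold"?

cld

Rule — remove every vowel.
So "cold" becomes "cld".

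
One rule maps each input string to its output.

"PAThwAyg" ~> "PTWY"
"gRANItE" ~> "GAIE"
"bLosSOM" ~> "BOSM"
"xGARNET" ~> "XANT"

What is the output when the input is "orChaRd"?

The transformation: keep every other character starting from the first (positions 1st, 3rd, 5th, ...), then convert every letter to uppercase.
Applying both steps to "orChaRd": "oCad", then "OCAD".

OCAD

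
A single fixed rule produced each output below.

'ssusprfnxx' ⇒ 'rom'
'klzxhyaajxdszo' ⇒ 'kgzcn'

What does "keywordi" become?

dnh

The transformation: keep one character in every 3, starting at position 2 (positions 2nd, 5th, 8th, ...), then shift every letter 1 place backward in the alphabet (wrapping around).
Applying both steps to "keywordi": "eoi", then "dnh".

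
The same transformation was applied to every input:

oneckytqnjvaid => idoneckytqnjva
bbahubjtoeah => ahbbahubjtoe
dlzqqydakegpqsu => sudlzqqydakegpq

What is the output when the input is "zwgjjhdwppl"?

Rule — move the last 2 characters to the front (rotate right by 2).
For "zwgjjhdwppl" the result is "plzwgjjhdwp".

plzwgjjhdwp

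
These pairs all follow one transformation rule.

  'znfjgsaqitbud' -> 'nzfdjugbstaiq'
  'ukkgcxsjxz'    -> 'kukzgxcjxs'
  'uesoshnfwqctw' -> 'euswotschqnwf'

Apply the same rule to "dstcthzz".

The pattern: move the first character to the end, then take characters alternately from the front and the back (1st, last, 2nd, 2nd-last, ...).
For "dstcthzz", step one produces "stcthzzd"; step two turns that into "sdtzczth".
(Check on "uesoshnfwqctw": → "esoshnfwqctwu" → "euswotschqnwf" ✓)

sdtzczth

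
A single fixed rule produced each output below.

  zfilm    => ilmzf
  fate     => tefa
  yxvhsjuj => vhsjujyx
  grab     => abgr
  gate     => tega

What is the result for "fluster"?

usterfl

The transformation: move the first 2 characters to the end (rotate left by 2).
For "fluster" the result is "usterfl".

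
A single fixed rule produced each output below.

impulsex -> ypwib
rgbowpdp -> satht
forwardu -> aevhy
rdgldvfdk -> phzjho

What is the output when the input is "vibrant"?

verx

Rule — delete the first 3 characters, then shift every letter 4 places forward in the alphabet (wrapping around).
Applying both steps to "vibrant": "rant", then "verx".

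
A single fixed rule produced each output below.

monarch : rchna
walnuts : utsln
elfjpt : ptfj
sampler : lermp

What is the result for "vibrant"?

The transformation: delete the first 2 characters, then move the first 2 characters to the end (rotate left by 2).
"vibrant" → "brant" → "antbr".
(Check on "elfjpt": → "fjpt" → "ptfj" ✓)

antbr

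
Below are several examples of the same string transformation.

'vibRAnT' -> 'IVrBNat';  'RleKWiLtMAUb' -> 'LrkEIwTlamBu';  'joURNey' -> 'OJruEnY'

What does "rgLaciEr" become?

Looking at the pairs, the operation is to swap each adjacent pair of characters (1↔2, 3↔4, ...), then flip the case of every letter.
Applying both steps to "rgLaciEr": "graLicrE", then "GRAlICRe".
(Check on "vibRAnT": → "ivRbnAT" → "IVrBNat" ✓)

GRAlICRe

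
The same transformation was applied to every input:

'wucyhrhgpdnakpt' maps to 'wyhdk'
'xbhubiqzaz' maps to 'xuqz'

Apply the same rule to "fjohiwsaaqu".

fhsq

The transformation: keep one character in every 3, starting at position 1 (positions 1st, 4th, 7th, ...).
For "fjohiwsaaqu" the result is "fhsq".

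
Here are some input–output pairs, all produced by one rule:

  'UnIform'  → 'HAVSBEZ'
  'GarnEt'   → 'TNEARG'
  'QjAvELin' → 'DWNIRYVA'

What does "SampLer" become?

The pattern: shift every letter 13 places forward in the alphabet (wrapping around) — i.e. ROT13, then convert every letter to uppercase.
On "SampLer": the first step gives "FnzcYre", and the second then gives "FNZCYRE".

FNZCYRE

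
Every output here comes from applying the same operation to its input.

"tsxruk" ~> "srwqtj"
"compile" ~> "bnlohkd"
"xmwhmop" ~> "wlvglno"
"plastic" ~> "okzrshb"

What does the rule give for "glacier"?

fkzbhdq

The pattern: shift every letter 1 place backward in the alphabet (wrapping around).
For "glacier" the result is "fkzbhdq".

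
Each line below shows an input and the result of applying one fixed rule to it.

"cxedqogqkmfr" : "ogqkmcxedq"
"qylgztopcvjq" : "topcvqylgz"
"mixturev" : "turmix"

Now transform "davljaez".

Looking at the pairs, the operation is to delete the last 2 characters, then swap the front and back halves of the string.
Working it through for "davljaez": intermediate "davlja", final "ljadav".

ljadav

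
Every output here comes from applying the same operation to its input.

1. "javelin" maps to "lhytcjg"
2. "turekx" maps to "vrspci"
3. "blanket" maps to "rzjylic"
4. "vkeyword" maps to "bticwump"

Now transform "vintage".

The rule is to move the last character to the front, then shift every letter 2 places backward in the alphabet (wrapping around).
Applying both steps to "vintage": "evintag", then "ctglrye".

ctglrye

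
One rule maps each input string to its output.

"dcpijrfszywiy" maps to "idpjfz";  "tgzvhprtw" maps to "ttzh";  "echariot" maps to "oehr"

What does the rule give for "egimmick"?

ceim

Looking at the pairs, the operation is to move the last 3 characters to the front (rotate right by 3), then keep every other character starting from the second (positions 2nd, 4th, 6th, ...).
Applying both steps to "egimmick": "ickegimm", then "ceim".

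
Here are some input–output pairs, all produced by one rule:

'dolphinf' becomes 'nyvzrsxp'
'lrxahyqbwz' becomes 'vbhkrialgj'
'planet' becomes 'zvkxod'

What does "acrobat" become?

What's happening: shift every letter 10 places forward in the alphabet (wrapping around).
Applying that to "acrobat" gives "kmbylkd".

kmbylkd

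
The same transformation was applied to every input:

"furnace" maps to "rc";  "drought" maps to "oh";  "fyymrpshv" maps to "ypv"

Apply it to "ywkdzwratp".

kwt

The transformation: keep one character in every 3, starting at position 3 (positions 3rd, 6th, 9th, ...).
Applying that to "ywkdzwratp" gives "kwt".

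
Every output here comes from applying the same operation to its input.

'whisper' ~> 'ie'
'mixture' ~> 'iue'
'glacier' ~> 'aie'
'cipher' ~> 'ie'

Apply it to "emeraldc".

The transformation: keep only the vowels.
For "emeraldc" the result is "eea".

eea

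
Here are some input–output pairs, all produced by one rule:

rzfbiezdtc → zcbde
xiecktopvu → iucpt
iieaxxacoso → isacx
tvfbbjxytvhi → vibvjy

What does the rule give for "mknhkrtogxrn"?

What's happening: keep every other character starting from the second (positions 2nd, 4th, 6th, ...), then take characters alternately from the front and the back (1st, last, 2nd, 2nd-last, ...).
Working it through for "mknhkrtogxrn": intermediate "khroxn", final "knhxro".

knhxro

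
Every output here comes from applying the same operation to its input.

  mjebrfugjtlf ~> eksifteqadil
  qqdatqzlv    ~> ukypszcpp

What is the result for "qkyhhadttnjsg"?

Looking at the pairs, the operation is to shift every letter 1 place backward in the alphabet (wrapping around), then reverse the string.
On "qkyhhadttnjsg": the first step gives "pjxggzcssmirf", and the second then gives "frimssczggxjp".

frimssczggxjp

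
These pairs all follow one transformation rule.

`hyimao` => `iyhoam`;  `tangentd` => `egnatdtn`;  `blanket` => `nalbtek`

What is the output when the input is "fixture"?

The pattern: move the last 3 characters to the front (rotate right by 3), then reverse the string.
For "fixture" the result is "txiferu".

txiferu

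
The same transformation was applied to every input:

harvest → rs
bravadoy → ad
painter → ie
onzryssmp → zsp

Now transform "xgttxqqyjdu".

tqj

Each output is the input with this applied: keep one character in every 3, starting at position 3 (positions 3rd, 6th, 9th, ...).
On "xgttxqqyjdu" that produces "tqj".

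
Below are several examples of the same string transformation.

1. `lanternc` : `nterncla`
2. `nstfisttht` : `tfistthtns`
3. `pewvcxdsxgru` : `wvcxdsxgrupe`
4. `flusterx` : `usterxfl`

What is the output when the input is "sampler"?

mplersa

The transformation: move the first 2 characters to the end (rotate left by 2).
On "sampler" that produces "mplersa".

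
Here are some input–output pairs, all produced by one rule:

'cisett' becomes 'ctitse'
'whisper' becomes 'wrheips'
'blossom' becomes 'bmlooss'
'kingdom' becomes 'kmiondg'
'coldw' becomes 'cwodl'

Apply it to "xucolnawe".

xeuwcaonl

The transformation: take characters alternately from the front and the back (1st, last, 2nd, 2nd-last, ...).
For "xucolnawe" the result is "xeuwcaonl".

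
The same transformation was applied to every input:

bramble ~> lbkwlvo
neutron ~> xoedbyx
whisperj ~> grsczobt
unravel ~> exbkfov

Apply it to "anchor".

kxmryb

The pattern: shift every letter 10 places forward in the alphabet (wrapping around).
So "anchor" becomes "kxmryb".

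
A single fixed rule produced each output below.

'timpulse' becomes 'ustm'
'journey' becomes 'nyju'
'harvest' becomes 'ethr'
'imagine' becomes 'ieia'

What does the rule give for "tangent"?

What's happening: keep every other character starting from the first (positions 1st, 3rd, 5th, ...), then move the last 2 characters to the front (rotate right by 2).
For "tangent", step one produces "tnet"; step two turns that into "ettn".

ettn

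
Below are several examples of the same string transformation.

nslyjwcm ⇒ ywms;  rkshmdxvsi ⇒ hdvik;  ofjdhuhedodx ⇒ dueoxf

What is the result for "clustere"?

seel

Looking at the pairs, the operation is to move the first 2 characters to the end (rotate left by 2), then keep every other character starting from the second (positions 2nd, 4th, 6th, ...).
On "clustere": the first step gives "usterecl", and the second then gives "seel".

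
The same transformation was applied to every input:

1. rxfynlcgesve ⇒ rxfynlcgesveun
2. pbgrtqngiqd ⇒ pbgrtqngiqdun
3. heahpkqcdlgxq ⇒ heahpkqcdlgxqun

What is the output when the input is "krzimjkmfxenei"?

The pattern: append "un".
"krzimjkmfxenei" → "krzimjkmfxeneiun".

krzimjkmfxeneiun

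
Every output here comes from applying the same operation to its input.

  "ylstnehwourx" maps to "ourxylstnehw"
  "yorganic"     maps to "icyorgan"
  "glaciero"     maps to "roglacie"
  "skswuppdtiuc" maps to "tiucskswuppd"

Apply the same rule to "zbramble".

In each case the input is transformed by: swap the front and back halves of the string, then move the first 2 characters to the end (rotate left by 2).
Working it through for "zbramble": intermediate "mblezbra", final "lezbramb".

lezbramb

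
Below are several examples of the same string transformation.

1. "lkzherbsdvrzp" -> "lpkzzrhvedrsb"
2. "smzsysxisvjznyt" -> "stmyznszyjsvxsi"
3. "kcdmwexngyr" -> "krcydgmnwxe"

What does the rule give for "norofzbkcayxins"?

Rule — take characters alternately from the front and the back (1st, last, 2nd, 2nd-last, ...).
Applying that to "norofzbkcayxins" gives "nsonrioxfyzabck".

nsonrioxfyzabck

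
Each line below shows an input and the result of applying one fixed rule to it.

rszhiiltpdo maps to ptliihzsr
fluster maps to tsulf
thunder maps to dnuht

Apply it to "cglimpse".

In each case the input is transformed by: reverse the string, then delete the first 2 characters.
On "cglimpse": the first step gives "espmilgc", and the second then gives "pmilgc".

pmilgc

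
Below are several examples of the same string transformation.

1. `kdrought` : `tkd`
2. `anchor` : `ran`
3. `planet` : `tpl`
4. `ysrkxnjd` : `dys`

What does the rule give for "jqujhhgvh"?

hjq

Each output is the input with this applied: move the last character to the front, then keep only the first 3 characters.
Applying both steps to "jqujhhgvh": "hjqujhhgv", then "hjq".
(Check on "planet": → "tplane" → "tpl" ✓)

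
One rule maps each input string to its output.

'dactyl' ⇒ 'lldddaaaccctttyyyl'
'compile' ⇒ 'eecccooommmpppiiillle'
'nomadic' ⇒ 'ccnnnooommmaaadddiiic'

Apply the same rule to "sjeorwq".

The pattern: repeat every character 3 times, then move the last 2 characters to the front (rotate right by 2).
"sjeorwq" → "qqsssjjjeeeooorrrwwwq".
(Check on "compile": → "cccooommmpppiiillleee" → "eecccooommmpppiiillle" ✓)

qqsssjjjeeeooorrrwwwq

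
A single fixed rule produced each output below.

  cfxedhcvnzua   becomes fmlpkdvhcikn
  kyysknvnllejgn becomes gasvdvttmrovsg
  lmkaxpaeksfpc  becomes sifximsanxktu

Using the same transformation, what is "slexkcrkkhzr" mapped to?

mfskzssphzat

The pattern: move the first 2 characters to the end (rotate left by 2), then shift every letter 8 places forward in the alphabet (wrapping around).
Applying both steps to "slexkcrkkhzr": "exkcrkkhzrsl", then "mfskzssphzat".
(Check on "kyysknvnllejgn": → "ysknvnllejgnky" → "gasvdvttmrovsg" ✓)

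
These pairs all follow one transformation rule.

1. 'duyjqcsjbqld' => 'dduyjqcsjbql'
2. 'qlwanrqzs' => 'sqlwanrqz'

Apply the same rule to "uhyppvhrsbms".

suhyppvhrsbm

Each output is the input with this applied: move the last character to the front.
So "uhyppvhrsbms" becomes "suhyppvhrsbm".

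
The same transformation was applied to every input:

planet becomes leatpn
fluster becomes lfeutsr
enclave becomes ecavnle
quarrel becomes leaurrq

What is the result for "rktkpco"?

kkctrpo

The transformation: sort the characters into reverse alphabetical order, then move the last 3 characters to the front (rotate right by 3).
Starting from "rktkpco": after the first operation, "trpokkc"; after the second, "kkctrpo".
(Check on "enclave": → "vnleeca" → "ecavnle" ✓)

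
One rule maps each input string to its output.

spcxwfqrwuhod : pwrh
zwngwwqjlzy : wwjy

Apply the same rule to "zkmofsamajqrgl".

The pattern: keep one character in every 3, starting at position 2 (positions 2nd, 5th, 8th, ...).
On "zkmofsamajqrgl" that produces "kfmql".

kfmql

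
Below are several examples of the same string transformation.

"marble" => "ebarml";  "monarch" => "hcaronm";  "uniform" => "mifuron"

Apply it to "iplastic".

Rule — sort the characters into reverse alphabetical order, then move the last 3 characters to the front (rotate right by 3).
On "iplastic": the first step gives "tspliica", and the second then gives "icatspli".

icatspli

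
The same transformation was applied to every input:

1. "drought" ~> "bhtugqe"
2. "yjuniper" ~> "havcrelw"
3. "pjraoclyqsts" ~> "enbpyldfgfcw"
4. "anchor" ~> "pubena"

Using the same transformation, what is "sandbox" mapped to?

aqobkfn

The pattern: move the first 2 characters to the end (rotate left by 2), then shift every letter 13 places forward in the alphabet (wrapping around) — i.e. ROT13.
Applying both steps to "sandbox": "ndboxsa", then "aqobkfn".
(Check on "drought": → "oughtdr" → "bhtugqe" ✓)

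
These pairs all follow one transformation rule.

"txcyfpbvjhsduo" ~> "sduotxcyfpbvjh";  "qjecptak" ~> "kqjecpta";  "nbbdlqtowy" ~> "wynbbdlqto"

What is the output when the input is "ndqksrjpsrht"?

In each case the input is transformed by: swap the front and back halves of the string, then move the first 3 characters to the end (rotate left by 3).
For "ndqksrjpsrht", step one produces "jpsrhtndqksr"; step two turns that into "rhtndqksrjps".

rhtndqksrjps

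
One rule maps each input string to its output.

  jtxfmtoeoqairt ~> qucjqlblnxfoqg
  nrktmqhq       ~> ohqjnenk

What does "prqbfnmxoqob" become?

onyckjulnlym

The pattern: move the first character to the end, then shift every letter 3 places backward in the alphabet (wrapping around).
On "prqbfnmxoqob": the first step gives "rqbfnmxoqobp", and the second then gives "onyckjulnlym".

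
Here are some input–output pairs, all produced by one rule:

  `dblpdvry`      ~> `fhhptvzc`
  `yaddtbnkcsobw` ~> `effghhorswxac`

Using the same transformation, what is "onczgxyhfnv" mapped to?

The pattern: sort the characters into alphabetical order, then shift every letter 4 places forward in the alphabet (wrapping around).
On "onczgxyhfnv": the first step gives "cfghnnovxyz", and the second then gives "gjklrrszbcd".

gjklrrszbcd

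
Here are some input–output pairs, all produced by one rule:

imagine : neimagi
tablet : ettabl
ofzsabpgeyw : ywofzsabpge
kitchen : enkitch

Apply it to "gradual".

algradu

What's happening: move the last 2 characters to the front (rotate right by 2).
"gradual" → "algradu".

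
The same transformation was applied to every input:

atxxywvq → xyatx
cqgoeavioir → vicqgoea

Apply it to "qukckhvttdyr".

ttqukckhv

Each output is the input with this applied: delete the last 3 characters, then move the last 2 characters to the front (rotate right by 2).
On "qukckhvttdyr": the first step gives "qukckhvtt", and the second then gives "ttqukckhv".
(Check on "atxxywvq": → "atxxy" → "xyatx" ✓)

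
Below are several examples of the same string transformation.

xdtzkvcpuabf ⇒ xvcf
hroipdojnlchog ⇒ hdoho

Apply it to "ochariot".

The transformation: swap each adjacent pair of characters (1↔2, 3↔4, ...), then keep one character in every 3, starting at position 2 (positions 2nd, 5th, 8th, ...).
On "ochariot": the first step gives "coahirto", and the second then gives "oio".

oio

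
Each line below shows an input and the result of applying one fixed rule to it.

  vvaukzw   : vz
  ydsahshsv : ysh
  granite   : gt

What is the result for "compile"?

cl

What's happening: swap each adjacent pair of characters (1↔2, 3↔4, ...), then keep one character in every 3, starting at position 2 (positions 2nd, 5th, 8th, ...).
Starting from "compile": after the first operation, "ocpmlie"; after the second, "cl".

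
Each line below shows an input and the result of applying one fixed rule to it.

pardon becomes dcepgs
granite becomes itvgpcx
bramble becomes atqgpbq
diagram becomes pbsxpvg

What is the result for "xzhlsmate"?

itmowahbp

Each output is the input with this applied: move the last 2 characters to the front (rotate right by 2), then shift every letter 11 places backward in the alphabet (wrapping around).
Working it through for "xzhlsmate": intermediate "texzhlsma", final "itmowahbp".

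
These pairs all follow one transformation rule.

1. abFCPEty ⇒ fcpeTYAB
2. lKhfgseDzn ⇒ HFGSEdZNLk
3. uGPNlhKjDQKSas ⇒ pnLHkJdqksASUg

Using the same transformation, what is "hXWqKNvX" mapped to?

What's happening: move the first 2 characters to the end (rotate left by 2), then flip the case of every letter.
"hXWqKNvX" → "WqKNvXhX" → "wQknVxHx".

wQknVxHx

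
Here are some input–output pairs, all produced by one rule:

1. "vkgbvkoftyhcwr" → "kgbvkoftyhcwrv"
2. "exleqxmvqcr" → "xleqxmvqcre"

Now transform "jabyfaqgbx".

In each case the input is transformed by: move the first character to the end.
Doing the same to "jabyfaqgbx": "abyfaqgbxj".

abyfaqgbxj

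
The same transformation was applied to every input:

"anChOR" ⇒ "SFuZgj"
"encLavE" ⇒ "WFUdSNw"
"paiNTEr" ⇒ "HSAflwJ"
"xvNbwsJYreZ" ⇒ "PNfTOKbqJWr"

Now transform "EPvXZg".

whNprY

Rule — flip the case of every letter, then shift every letter 8 places backward in the alphabet (wrapping around).
For "EPvXZg" the result is "whNprY".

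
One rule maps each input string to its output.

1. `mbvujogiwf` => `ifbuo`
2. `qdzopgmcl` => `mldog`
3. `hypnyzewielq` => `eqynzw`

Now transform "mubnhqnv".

qvun

Looking at the pairs, the operation is to move the last 3 characters to the front (rotate right by 3), then keep every other character starting from the first (positions 1st, 3rd, 5th, ...).
Starting from "mubnhqnv": after the first operation, "qnvmubnh"; after the second, "qvun".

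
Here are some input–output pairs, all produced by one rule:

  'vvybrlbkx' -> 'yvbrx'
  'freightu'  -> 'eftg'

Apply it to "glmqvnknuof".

mgkvfu

The transformation: keep every other character starting from the first (positions 1st, 3rd, 5th, ...), then swap each adjacent pair of characters (1↔2, 3↔4, ...).
Working it through for "glmqvnknuof": intermediate "gmvkuf", final "mgkvfu".
(Check on "freightu": → "fegt" → "eftg" ✓)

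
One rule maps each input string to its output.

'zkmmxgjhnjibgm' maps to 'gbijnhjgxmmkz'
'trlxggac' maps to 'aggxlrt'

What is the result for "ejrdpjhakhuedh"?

The rule is to delete the last character, then reverse the string.
For "ejrdpjhakhuedh", step one produces "ejrdpjhakhued"; step two turns that into "deuhkahjpdrje".

deuhkahjpdrje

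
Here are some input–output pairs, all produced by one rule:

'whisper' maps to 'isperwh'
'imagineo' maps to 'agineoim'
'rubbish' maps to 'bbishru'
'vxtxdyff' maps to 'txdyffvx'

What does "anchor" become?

choran

The pattern: move the first 2 characters to the end (rotate left by 2).
For "anchor" the result is "choran".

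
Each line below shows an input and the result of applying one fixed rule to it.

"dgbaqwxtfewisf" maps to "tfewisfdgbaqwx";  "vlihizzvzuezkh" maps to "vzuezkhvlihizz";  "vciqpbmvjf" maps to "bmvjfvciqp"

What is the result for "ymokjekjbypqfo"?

jbypqfoymokjek

The transformation: swap the front and back halves of the string.
On "ymokjekjbypqfo" that produces "jbypqfoymokjek".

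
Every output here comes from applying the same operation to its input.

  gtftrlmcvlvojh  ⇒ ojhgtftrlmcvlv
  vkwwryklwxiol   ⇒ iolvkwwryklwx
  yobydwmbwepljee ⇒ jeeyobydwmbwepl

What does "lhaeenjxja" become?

xjalhaeenj

Each output is the input with this applied: move the last 3 characters to the front (rotate right by 3).
"lhaeenjxja" → "xjalhaeenj".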